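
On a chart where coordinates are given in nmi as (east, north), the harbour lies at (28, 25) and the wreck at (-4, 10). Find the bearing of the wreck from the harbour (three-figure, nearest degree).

245°

Δeast = -4 − 28 = -32.00; Δnorth = 10 − 25 = -15.00.
Bearing = atan2(Δeast, Δnorth) mod 360° = 244.89° ≈ 245°.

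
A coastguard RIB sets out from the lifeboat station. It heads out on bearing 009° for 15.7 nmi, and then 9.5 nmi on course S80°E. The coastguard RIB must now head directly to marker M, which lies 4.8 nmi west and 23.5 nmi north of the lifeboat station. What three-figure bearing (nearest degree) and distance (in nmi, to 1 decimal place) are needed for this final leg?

Leg 1 (009°, 15.7 nmi): east 15.7 sin 9° = 2.46, north 15.7 cos 9° = 15.51
Leg 2 (S80°E, 9.5 nmi): east 9.5 sin 100° = 9.36, north 9.5 cos 100° = -1.65
Current position: (11.81, 13.86). Target: (-4.8, 23.5). Remaining: Δeast = -16.61, Δnorth = 9.64.
Bearing = atan2(-16.61, 9.64) mod 360° = 300.13°; distance = √((-16.61)² + (9.64)²) = 19.208 nmi.

300°, 19.2 nmi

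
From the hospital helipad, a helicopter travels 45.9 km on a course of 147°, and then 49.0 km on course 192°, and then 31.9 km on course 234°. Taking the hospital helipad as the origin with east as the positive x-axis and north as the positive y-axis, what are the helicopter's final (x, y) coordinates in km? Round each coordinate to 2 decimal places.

(-11.00, -105.17)

Leg 1 (147°, 45.9 km): east 45.9 sin 147° = 25.00, north 45.9 cos 147° = -38.49
Leg 2 (192°, 49.0 km): east 49.0 sin 192° = -10.19, north 49.0 cos 192° = -47.93
Leg 3 (234°, 31.9 km): east 31.9 sin 234° = -25.81, north 31.9 cos 234° = -18.75
Summing: -11.00 km east, -105.17 km north → (-11.00, -105.17).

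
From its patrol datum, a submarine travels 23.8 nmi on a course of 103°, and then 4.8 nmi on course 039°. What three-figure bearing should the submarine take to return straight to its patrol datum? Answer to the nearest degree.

274°

Leg 1 (103°, 23.8 nmi): east 23.8 sin 103° = 23.19, north 23.8 cos 103° = -5.35
Leg 2 (039°, 4.8 nmi): east 4.8 sin 39° = 3.02, north 4.8 cos 39° = 3.73
Net displacement: 26.21 east, -1.62 north. Direction back to start is (-26.21, 1.62): bearing = atan2(-26.21, 1.62) mod 360° = 273.54° ≈ 274°.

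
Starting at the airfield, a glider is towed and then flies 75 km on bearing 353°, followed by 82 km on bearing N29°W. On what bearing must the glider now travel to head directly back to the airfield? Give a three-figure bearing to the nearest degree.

Leg 1 (353°, 75 km): east 75 sin 353° = -9.14, north 75 cos 353° = 74.44
Leg 2 (N29°W, 82 km): east 82 sin 331° = -39.75, north 82 cos 331° = 71.72
Net displacement: -48.89 east, 146.16 north. Direction back to start is (48.89, -146.16): bearing = atan2(48.89, -146.16) mod 360° = 161.50° ≈ 162°.

162°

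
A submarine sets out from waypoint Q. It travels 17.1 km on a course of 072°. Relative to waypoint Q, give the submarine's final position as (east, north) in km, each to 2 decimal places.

Leg 1 (072°, 17.1 km): east 17.1 sin 72° = 16.26, north 17.1 cos 72° = 5.28
Summing: 16.26 km east, 5.28 km north → (16.26, 5.28).

(16.26, 5.28)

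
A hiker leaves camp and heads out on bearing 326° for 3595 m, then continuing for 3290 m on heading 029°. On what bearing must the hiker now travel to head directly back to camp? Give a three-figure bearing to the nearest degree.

Leg 1 (326°, 3595 m): east 3595 sin 326° = -2010.30, north 3595 cos 326° = 2980.39
Leg 2 (029°, 3290 m): east 3290 sin 29° = 1595.02, north 3290 cos 29° = 2877.50
Net displacement: -415.27 east, 5857.89 north. Direction back to start is (415.27, -5857.89): bearing = atan2(415.27, -5857.89) mod 360° = 175.94° ≈ 176°.

176°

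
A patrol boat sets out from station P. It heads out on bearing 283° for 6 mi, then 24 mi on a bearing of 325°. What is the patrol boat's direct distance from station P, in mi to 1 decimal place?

28.7 mi

Leg 1 (283°, 6 mi): east 6 sin 283° = -5.85, north 6 cos 283° = 1.35
Leg 2 (325°, 24 mi): east 24 sin 325° = -13.77, north 24 cos 325° = 19.66
Net: -19.61 east, 21.01 north. Distance = √((-19.61)² + (21.01)²) = 28.741 mi.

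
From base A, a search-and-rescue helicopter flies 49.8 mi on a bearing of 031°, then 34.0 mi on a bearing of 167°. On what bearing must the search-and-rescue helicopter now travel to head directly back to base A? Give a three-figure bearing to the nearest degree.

Leg 1 (031°, 49.8 mi): east 49.8 sin 31° = 25.65, north 49.8 cos 31° = 42.69
Leg 2 (167°, 34.0 mi): east 34.0 sin 167° = 7.65, north 34.0 cos 167° = -33.13
Net displacement: 33.30 east, 9.56 north. Direction back to start is (-33.30, -9.56): bearing = atan2(-33.30, -9.56) mod 360° = 253.98° ≈ 254°.

254°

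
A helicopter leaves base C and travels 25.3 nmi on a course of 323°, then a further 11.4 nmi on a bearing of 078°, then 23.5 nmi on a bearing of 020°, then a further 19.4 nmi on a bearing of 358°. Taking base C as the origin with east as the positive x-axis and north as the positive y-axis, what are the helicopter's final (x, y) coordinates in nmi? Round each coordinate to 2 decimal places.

Leg 1 (323°, 25.3 nmi): east 25.3 sin 323° = -15.23, north 25.3 cos 323° = 20.21
Leg 2 (078°, 11.4 nmi): east 11.4 sin 78° = 11.15, north 11.4 cos 78° = 2.37
Leg 3 (020°, 23.5 nmi): east 23.5 sin 20° = 8.04, north 23.5 cos 20° = 22.08
Leg 4 (358°, 19.4 nmi): east 19.4 sin 358° = -0.68, north 19.4 cos 358° = 19.39
Summing: 3.29 nmi east, 64.05 nmi north → (3.29, 64.05).

(3.29, 64.05)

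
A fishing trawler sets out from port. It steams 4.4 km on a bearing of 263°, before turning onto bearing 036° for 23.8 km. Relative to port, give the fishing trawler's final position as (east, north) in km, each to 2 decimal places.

(9.62, 18.72)

Leg 1 (263°, 4.4 km): east 4.4 sin 263° = -4.37, north 4.4 cos 263° = -0.54
Leg 2 (036°, 23.8 km): east 23.8 sin 36° = 13.99, north 23.8 cos 36° = 19.25
Summing: 9.62 km east, 18.72 km north → (9.62, 18.72).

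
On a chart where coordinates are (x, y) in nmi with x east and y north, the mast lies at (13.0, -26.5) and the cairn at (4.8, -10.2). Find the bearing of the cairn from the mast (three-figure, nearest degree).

Δeast = 4.8 − 13.0 = -8.20; Δnorth = -10.2 − -26.5 = 16.30.
Bearing = atan2(Δeast, Δnorth) mod 360° = 333.29° ≈ 333°.

333°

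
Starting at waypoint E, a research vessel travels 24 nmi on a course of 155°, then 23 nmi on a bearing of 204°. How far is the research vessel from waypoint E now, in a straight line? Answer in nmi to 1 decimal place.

Leg 1 (155°, 24 nmi): east 24 sin 155° = 10.14, north 24 cos 155° = -21.75
Leg 2 (204°, 23 nmi): east 23 sin 204° = -9.35, north 23 cos 204° = -21.01
Net: 0.79 east, -42.76 north. Distance = √((0.79)² + (-42.76)²) = 42.770 nmi.

42.8 nmi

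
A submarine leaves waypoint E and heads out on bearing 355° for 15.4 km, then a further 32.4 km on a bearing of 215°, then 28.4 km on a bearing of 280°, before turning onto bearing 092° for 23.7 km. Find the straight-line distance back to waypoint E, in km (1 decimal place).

Leg 1 (355°, 15.4 km): east 15.4 sin 355° = -1.34, north 15.4 cos 355° = 15.34
Leg 2 (215°, 32.4 km): east 32.4 sin 215° = -18.58, north 32.4 cos 215° = -26.54
Leg 3 (280°, 28.4 km): east 28.4 sin 280° = -27.97, north 28.4 cos 280° = 4.93
Leg 4 (092°, 23.7 km): east 23.7 sin 92° = 23.69, north 23.7 cos 92° = -0.83
Net: -24.21 east, -7.09 north. Distance = √((-24.21)² + (-7.09)²) = 25.227 km.

25.2 km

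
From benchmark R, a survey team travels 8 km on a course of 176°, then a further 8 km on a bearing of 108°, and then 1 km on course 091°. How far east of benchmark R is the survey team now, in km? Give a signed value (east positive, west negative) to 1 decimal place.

9.2 km

Leg 1 (176°, 8 km): east 8 sin 176° = 0.56, north 8 cos 176° = -7.98
Leg 2 (108°, 8 km): east 8 sin 108° = 7.61, north 8 cos 108° = -2.47
Leg 3 (091°, 1 km): east 1 sin 91° = 1.00, north 1 cos 91° = -0.02
Net east component: 9.17 km.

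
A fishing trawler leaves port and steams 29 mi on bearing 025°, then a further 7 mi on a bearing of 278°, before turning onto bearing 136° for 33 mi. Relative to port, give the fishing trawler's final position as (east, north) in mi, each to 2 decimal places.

Leg 1 (025°, 29 mi): east 29 sin 25° = 12.26, north 29 cos 25° = 26.28
Leg 2 (278°, 7 mi): east 7 sin 278° = -6.93, north 7 cos 278° = 0.97
Leg 3 (136°, 33 mi): east 33 sin 136° = 22.92, north 33 cos 136° = -23.74
Summing: 28.25 mi east, 3.52 mi north → (28.25, 3.52).

(28.25, 3.52)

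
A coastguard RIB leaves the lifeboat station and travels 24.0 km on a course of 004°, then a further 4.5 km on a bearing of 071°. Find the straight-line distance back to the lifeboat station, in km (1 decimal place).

Leg 1 (004°, 24.0 km): east 24.0 sin 4° = 1.67, north 24.0 cos 4° = 23.94
Leg 2 (071°, 4.5 km): east 4.5 sin 71° = 4.25, north 4.5 cos 71° = 1.47
Net: 5.93 east, 25.41 north. Distance = √((5.93)² + (25.41)²) = 26.089 km.

26.1 km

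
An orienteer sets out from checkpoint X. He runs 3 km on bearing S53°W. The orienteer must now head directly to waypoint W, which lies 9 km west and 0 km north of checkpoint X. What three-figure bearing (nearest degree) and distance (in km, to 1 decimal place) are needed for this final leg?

Leg 1 (S53°W, 3 km): east 3 sin 233° = -2.40, north 3 cos 233° = -1.81
Current position: (-2.40, -1.81). Target: (-9, 0). Remaining: Δeast = -6.60, Δnorth = 1.81.
Bearing = atan2(-6.60, 1.81) mod 360° = 285.29°; distance = √((-6.60)² + (1.81)²) = 6.846 km.

285°, 6.8 km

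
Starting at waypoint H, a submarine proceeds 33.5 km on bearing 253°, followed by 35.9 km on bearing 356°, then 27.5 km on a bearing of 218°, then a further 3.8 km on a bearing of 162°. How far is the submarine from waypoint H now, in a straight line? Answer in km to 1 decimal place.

Leg 1 (253°, 33.5 km): east 33.5 sin 253° = -32.04, north 33.5 cos 253° = -9.79
Leg 2 (356°, 35.9 km): east 35.9 sin 356° = -2.50, north 35.9 cos 356° = 35.81
Leg 3 (218°, 27.5 km): east 27.5 sin 218° = -16.93, north 27.5 cos 218° = -21.67
Leg 4 (162°, 3.8 km): east 3.8 sin 162° = 1.17, north 3.8 cos 162° = -3.61
Net: -50.30 east, 0.73 north. Distance = √((-50.30)² + (0.73)²) = 50.302 km.

50.3 km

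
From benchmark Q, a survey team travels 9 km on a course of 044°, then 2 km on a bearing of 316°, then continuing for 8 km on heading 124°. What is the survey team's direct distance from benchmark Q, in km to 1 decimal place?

Leg 1 (044°, 9 km): east 9 sin 44° = 6.25, north 9 cos 44° = 6.47
Leg 2 (316°, 2 km): east 2 sin 316° = -1.39, north 2 cos 316° = 1.44
Leg 3 (124°, 8 km): east 8 sin 124° = 6.63, north 8 cos 124° = -4.47
Net: 11.49 east, 3.44 north. Distance = √((11.49)² + (3.44)²) = 11.998 km.

12.0 km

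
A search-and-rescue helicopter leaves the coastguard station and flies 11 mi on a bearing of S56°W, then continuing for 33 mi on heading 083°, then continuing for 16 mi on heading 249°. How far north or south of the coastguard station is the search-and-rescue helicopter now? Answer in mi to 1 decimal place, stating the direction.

Leg 1 (S56°W, 11 mi): east 11 sin 236° = -9.12, north 11 cos 236° = -6.15
Leg 2 (083°, 33 mi): east 33 sin 83° = 32.75, north 33 cos 83° = 4.02
Leg 3 (249°, 16 mi): east 16 sin 249° = -14.94, north 16 cos 249° = -5.73
Net north component: -7.86 mi.

7.9 mi south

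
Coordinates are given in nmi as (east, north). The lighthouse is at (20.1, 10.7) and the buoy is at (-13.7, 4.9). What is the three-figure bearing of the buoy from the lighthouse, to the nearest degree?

Δeast = -13.7 − 20.1 = -33.80; Δnorth = 4.9 − 10.7 = -5.80.
Bearing = atan2(Δeast, Δnorth) mod 360° = 260.26° ≈ 260°.

260°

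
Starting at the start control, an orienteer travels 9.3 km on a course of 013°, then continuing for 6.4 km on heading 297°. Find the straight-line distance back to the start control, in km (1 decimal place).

Leg 1 (013°, 9.3 km): east 9.3 sin 13° = 2.09, north 9.3 cos 13° = 9.06
Leg 2 (297°, 6.4 km): east 6.4 sin 297° = -5.70, north 6.4 cos 297° = 2.91
Net: -3.61 east, 11.97 north. Distance = √((-3.61)² + (11.97)²) = 12.500 km.

12.5 km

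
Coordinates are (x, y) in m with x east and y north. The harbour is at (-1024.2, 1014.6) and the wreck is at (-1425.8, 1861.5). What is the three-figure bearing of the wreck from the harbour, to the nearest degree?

335°

Δeast = -1425.8 − -1024.2 = -401.60; Δnorth = 1861.5 − 1014.6 = 846.90.
Bearing = atan2(Δeast, Δnorth) mod 360° = 334.63° ≈ 335°.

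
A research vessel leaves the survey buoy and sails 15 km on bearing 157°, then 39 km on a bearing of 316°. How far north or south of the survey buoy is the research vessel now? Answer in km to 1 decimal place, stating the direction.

14.2 km north

Leg 1 (157°, 15 km): east 15 sin 157° = 5.86, north 15 cos 157° = -13.81
Leg 2 (316°, 39 km): east 39 sin 316° = -27.09, north 39 cos 316° = 28.05
Net north component: 14.25 km.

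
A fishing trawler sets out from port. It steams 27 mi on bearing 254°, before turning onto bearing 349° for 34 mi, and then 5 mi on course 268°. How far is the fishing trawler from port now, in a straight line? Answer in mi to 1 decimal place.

Leg 1 (254°, 27 mi): east 27 sin 254° = -25.95, north 27 cos 254° = -7.44
Leg 2 (349°, 34 mi): east 34 sin 349° = -6.49, north 34 cos 349° = 33.38
Leg 3 (268°, 5 mi): east 5 sin 268° = -5.00, north 5 cos 268° = -0.17
Net: -37.44 east, 25.76 north. Distance = √((-37.44)² + (25.76)²) = 45.444 mi.

45.4 mi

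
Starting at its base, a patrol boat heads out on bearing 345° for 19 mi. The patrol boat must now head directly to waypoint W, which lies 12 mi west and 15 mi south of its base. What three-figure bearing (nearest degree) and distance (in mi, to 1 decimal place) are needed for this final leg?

Leg 1 (345°, 19 mi): east 19 sin 345° = -4.92, north 19 cos 345° = 18.35
Current position: (-4.92, 18.35). Target: (-12, -15). Remaining: Δeast = -7.08, Δnorth = -33.35.
Bearing = atan2(-7.08, -33.35) mod 360° = 191.99°; distance = √((-7.08)² + (-33.35)²) = 34.096 mi.

192°, 34.1 mi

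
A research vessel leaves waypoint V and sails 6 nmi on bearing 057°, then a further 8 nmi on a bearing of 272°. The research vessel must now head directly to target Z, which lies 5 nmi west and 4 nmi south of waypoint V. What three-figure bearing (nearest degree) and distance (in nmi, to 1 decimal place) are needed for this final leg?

195°, 7.8 nmi

Leg 1 (057°, 6 nmi): east 6 sin 57° = 5.03, north 6 cos 57° = 3.27
Leg 2 (272°, 8 nmi): east 8 sin 272° = -8.00, north 8 cos 272° = 0.28
Current position: (-2.96, 3.55). Target: (-5, -4). Remaining: Δeast = -2.04, Δnorth = -7.55.
Bearing = atan2(-2.04, -7.55) mod 360° = 195.10°; distance = √((-2.04)² + (-7.55)²) = 7.817 nmi.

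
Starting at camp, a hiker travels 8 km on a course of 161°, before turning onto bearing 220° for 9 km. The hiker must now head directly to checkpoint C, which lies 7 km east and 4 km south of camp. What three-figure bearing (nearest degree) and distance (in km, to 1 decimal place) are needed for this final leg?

044°, 14.6 km

Leg 1 (161°, 8 km): east 8 sin 161° = 2.60, north 8 cos 161° = -7.56
Leg 2 (220°, 9 km): east 9 sin 220° = -5.79, north 9 cos 220° = -6.89
Current position: (-3.18, -14.46). Target: (7, -4). Remaining: Δeast = 10.18, Δnorth = 10.46.
Bearing = atan2(10.18, 10.46) mod 360° = 44.23°; distance = √((10.18)² + (10.46)²) = 14.595 km.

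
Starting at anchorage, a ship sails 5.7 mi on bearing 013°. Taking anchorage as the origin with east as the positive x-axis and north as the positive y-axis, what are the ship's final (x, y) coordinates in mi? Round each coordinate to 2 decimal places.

(1.28, 5.55)

Leg 1 (013°, 5.7 mi): east 5.7 sin 13° = 1.28, north 5.7 cos 13° = 5.55
Summing: 1.28 mi east, 5.55 mi north → (1.28, 5.55).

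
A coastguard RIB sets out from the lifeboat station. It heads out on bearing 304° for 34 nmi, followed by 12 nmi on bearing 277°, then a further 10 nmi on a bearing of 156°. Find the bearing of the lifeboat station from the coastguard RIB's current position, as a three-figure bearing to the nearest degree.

Leg 1 (304°, 34 nmi): east 34 sin 304° = -28.19, north 34 cos 304° = 19.01
Leg 2 (277°, 12 nmi): east 12 sin 277° = -11.91, north 12 cos 277° = 1.46
Leg 3 (156°, 10 nmi): east 10 sin 156° = 4.07, north 10 cos 156° = -9.14
Net displacement: -36.03 east, 11.34 north. Direction back to start is (36.03, -11.34): bearing = atan2(36.03, -11.34) mod 360° = 107.47° ≈ 107°.

107°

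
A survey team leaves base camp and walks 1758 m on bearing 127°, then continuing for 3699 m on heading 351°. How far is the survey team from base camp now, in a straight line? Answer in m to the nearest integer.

Leg 1 (127°, 1758 m): east 1758 sin 127° = 1404.00, north 1758 cos 127° = -1057.99
Leg 2 (351°, 3699 m): east 3699 sin 351° = -578.65, north 3699 cos 351° = 3653.46
Net: 825.35 east, 2595.47 north. Distance = √((825.35)² + (2595.47)²) = 2723.538 m.

2724 m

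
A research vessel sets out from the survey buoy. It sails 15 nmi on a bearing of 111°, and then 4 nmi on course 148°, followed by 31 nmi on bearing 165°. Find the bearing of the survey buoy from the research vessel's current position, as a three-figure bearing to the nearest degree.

328°

Leg 1 (111°, 15 nmi): east 15 sin 111° = 14.00, north 15 cos 111° = -5.38
Leg 2 (148°, 4 nmi): east 4 sin 148° = 2.12, north 4 cos 148° = -3.39
Leg 3 (165°, 31 nmi): east 31 sin 165° = 8.02, north 31 cos 165° = -29.94
Net displacement: 24.15 east, -38.71 north. Direction back to start is (-24.15, 38.71): bearing = atan2(-24.15, 38.71) mod 360° = 328.05° ≈ 328°.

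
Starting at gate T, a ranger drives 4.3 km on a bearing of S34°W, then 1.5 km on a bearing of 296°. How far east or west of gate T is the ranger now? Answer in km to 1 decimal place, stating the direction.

Leg 1 (S34°W, 4.3 km): east 4.3 sin 214° = -2.40, north 4.3 cos 214° = -3.56
Leg 2 (296°, 1.5 km): east 1.5 sin 296° = -1.35, north 1.5 cos 296° = 0.66
Net east component: -3.75 km.

3.8 km west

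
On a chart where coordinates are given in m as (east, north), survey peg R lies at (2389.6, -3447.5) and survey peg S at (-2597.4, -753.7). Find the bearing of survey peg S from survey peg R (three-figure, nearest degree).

Δeast = -2597.4 − 2389.6 = -4987.00; Δnorth = -753.7 − -3447.5 = 2693.80.
Bearing = atan2(Δeast, Δnorth) mod 360° = 298.38° ≈ 298°.

298°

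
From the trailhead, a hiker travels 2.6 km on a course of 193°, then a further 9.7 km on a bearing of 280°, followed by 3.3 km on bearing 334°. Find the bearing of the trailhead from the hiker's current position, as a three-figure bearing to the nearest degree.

Leg 1 (193°, 2.6 km): east 2.6 sin 193° = -0.58, north 2.6 cos 193° = -2.53
Leg 2 (280°, 9.7 km): east 9.7 sin 280° = -9.55, north 9.7 cos 280° = 1.68
Leg 3 (334°, 3.3 km): east 3.3 sin 334° = -1.45, north 3.3 cos 334° = 2.97
Net displacement: -11.58 east, 2.12 north. Direction back to start is (11.58, -2.12): bearing = atan2(11.58, -2.12) mod 360° = 100.36° ≈ 100°.

100°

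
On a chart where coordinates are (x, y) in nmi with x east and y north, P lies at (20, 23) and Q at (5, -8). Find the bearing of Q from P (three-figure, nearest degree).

206°

Δeast = 5 − 20 = -15.00; Δnorth = -8 − 23 = -31.00.
Bearing = atan2(Δeast, Δnorth) mod 360° = 205.82° ≈ 206°.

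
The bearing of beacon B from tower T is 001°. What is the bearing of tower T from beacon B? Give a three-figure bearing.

Back-bearing = 001° + 180° = 181°.

181°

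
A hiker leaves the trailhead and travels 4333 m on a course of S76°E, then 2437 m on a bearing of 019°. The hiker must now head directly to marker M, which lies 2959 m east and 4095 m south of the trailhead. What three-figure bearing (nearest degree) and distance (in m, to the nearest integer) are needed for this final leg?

201°, 5726 m

Leg 1 (S76°E, 4333 m): east 4333 sin 104° = 4204.29, north 4333 cos 104° = -1048.25
Leg 2 (019°, 2437 m): east 2437 sin 19° = 793.41, north 2437 cos 19° = 2304.23
Current position: (4997.70, 1255.98). Target: (2959, -4095). Remaining: Δeast = -2038.70, Δnorth = -5350.98.
Bearing = atan2(-2038.70, -5350.98) mod 360° = 200.86°; distance = √((-2038.70)² + (-5350.98)²) = 5726.194 m.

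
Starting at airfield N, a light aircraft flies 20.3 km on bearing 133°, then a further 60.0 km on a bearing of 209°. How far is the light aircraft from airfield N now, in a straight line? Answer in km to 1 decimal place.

Leg 1 (133°, 20.3 km): east 20.3 sin 133° = 14.85, north 20.3 cos 133° = -13.84
Leg 2 (209°, 60.0 km): east 60.0 sin 209° = -29.09, north 60.0 cos 209° = -52.48
Net: -14.24 east, -66.32 north. Distance = √((-14.24)² + (-66.32)²) = 67.834 km.

67.8 km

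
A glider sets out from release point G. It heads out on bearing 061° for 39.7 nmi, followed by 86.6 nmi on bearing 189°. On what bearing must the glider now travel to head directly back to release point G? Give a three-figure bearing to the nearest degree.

342°

Leg 1 (061°, 39.7 nmi): east 39.7 sin 61° = 34.72, north 39.7 cos 61° = 19.25
Leg 2 (189°, 86.6 nmi): east 86.6 sin 189° = -13.55, north 86.6 cos 189° = -85.53
Net displacement: 21.18 east, -66.29 north. Direction back to start is (-21.18, 66.29): bearing = atan2(-21.18, 66.29) mod 360° = 342.28° ≈ 342°.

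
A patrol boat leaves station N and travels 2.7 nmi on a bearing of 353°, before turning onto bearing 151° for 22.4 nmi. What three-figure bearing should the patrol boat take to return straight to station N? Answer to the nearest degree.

328°

Leg 1 (353°, 2.7 nmi): east 2.7 sin 353° = -0.33, north 2.7 cos 353° = 2.68
Leg 2 (151°, 22.4 nmi): east 22.4 sin 151° = 10.86, north 22.4 cos 151° = -19.59
Net displacement: 10.53 east, -16.91 north. Direction back to start is (-10.53, 16.91): bearing = atan2(-10.53, 16.91) mod 360° = 328.09° ≈ 328°.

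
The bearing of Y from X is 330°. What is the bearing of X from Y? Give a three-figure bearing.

Back-bearing = 330° − 180° = 150°.

150°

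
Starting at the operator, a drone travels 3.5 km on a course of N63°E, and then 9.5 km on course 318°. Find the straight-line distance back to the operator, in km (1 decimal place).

9.2 km

Leg 1 (N63°E, 3.5 km): east 3.5 sin 63° = 3.12, north 3.5 cos 63° = 1.59
Leg 2 (318°, 9.5 km): east 9.5 sin 318° = -6.36, north 9.5 cos 318° = 7.06
Net: -3.24 east, 8.65 north. Distance = √((-3.24)² + (8.65)²) = 9.235 km.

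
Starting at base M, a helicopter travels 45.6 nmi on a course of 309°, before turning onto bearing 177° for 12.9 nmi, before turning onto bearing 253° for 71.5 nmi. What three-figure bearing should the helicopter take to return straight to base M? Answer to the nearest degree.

087°

Leg 1 (309°, 45.6 nmi): east 45.6 sin 309° = -35.44, north 45.6 cos 309° = 28.70
Leg 2 (177°, 12.9 nmi): east 12.9 sin 177° = 0.68, north 12.9 cos 177° = -12.88
Leg 3 (253°, 71.5 nmi): east 71.5 sin 253° = -68.38, north 71.5 cos 253° = -20.90
Net displacement: -103.14 east, -5.09 north. Direction back to start is (103.14, 5.09): bearing = atan2(103.14, 5.09) mod 360° = 87.17° ≈ 087°.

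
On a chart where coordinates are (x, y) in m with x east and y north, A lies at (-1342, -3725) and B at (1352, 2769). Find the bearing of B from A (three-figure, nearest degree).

023°

Δeast = 1352 − -1342 = 2694.00; Δnorth = 2769 − -3725 = 6494.00.
Bearing = atan2(Δeast, Δnorth) mod 360° = 22.53° ≈ 023°.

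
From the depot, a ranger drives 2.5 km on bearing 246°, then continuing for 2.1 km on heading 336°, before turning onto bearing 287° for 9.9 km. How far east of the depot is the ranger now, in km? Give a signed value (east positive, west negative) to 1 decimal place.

-12.6 km

Leg 1 (246°, 2.5 km): east 2.5 sin 246° = -2.28, north 2.5 cos 246° = -1.02
Leg 2 (336°, 2.1 km): east 2.1 sin 336° = -0.85, north 2.1 cos 336° = 1.92
Leg 3 (287°, 9.9 km): east 9.9 sin 287° = -9.47, north 9.9 cos 287° = 2.89
Net east component: -12.61 km.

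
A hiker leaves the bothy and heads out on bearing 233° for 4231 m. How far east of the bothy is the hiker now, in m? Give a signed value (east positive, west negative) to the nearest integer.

-3379 m

Leg 1 (233°, 4231 m): east 4231 sin 233° = -3379.03, north 4231 cos 233° = -2546.28
Net east component: -3379.03 m.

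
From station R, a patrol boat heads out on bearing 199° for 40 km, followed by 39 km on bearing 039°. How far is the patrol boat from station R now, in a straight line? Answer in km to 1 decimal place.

Leg 1 (199°, 40 km): east 40 sin 199° = -13.02, north 40 cos 199° = -37.82
Leg 2 (039°, 39 km): east 39 sin 39° = 24.54, north 39 cos 39° = 30.31
Net: 11.52 east, -7.51 north. Distance = √((11.52)² + (-7.51)²) = 13.754 km.

13.8 km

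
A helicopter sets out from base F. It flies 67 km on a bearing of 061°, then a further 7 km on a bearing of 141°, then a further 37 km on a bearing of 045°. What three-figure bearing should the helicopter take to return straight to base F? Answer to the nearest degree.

Leg 1 (061°, 67 km): east 67 sin 61° = 58.60, north 67 cos 61° = 32.48
Leg 2 (141°, 7 km): east 7 sin 141° = 4.41, north 7 cos 141° = -5.44
Leg 3 (045°, 37 km): east 37 sin 45° = 26.16, north 37 cos 45° = 26.16
Net displacement: 89.17 east, 53.21 north. Direction back to start is (-89.17, -53.21): bearing = atan2(-89.17, -53.21) mod 360° = 239.18° ≈ 239°.

239°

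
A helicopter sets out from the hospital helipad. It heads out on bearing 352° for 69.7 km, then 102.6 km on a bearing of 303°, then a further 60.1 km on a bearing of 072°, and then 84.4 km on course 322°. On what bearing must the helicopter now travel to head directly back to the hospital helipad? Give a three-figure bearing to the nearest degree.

157°

Leg 1 (352°, 69.7 km): east 69.7 sin 352° = -9.70, north 69.7 cos 352° = 69.02
Leg 2 (303°, 102.6 km): east 102.6 sin 303° = -86.05, north 102.6 cos 303° = 55.88
Leg 3 (072°, 60.1 km): east 60.1 sin 72° = 57.16, north 60.1 cos 72° = 18.57
Leg 4 (322°, 84.4 km): east 84.4 sin 322° = -51.96, north 84.4 cos 322° = 66.51
Net displacement: -90.55 east, 209.98 north. Direction back to start is (90.55, -209.98): bearing = atan2(90.55, -209.98) mod 360° = 156.67° ≈ 157°.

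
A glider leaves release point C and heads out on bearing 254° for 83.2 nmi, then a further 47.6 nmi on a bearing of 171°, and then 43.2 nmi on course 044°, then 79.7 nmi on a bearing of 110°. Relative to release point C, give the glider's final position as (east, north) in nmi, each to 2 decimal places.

(32.37, -66.13)

Leg 1 (254°, 83.2 nmi): east 83.2 sin 254° = -79.98, north 83.2 cos 254° = -22.93
Leg 2 (171°, 47.6 nmi): east 47.6 sin 171° = 7.45, north 47.6 cos 171° = -47.01
Leg 3 (044°, 43.2 nmi): east 43.2 sin 44° = 30.01, north 43.2 cos 44° = 31.08
Leg 4 (110°, 79.7 nmi): east 79.7 sin 110° = 74.89, north 79.7 cos 110° = -27.26
Summing: 32.37 nmi east, -66.13 nmi north → (32.37, -66.13).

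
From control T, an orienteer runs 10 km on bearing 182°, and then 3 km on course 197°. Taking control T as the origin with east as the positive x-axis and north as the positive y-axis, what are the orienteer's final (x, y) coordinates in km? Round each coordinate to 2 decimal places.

Leg 1 (182°, 10 km): east 10 sin 182° = -0.35, north 10 cos 182° = -9.99
Leg 2 (197°, 3 km): east 3 sin 197° = -0.88, north 3 cos 197° = -2.87
Summing: -1.23 km east, -12.86 km north → (-1.23, -12.86).

(-1.23, -12.86)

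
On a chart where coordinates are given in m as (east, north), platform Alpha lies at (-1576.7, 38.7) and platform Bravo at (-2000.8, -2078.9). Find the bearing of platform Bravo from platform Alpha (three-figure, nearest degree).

191°

Δeast = -2000.8 − -1576.7 = -424.10; Δnorth = -2078.9 − 38.7 = -2117.60.
Bearing = atan2(Δeast, Δnorth) mod 360° = 191.33° ≈ 191°.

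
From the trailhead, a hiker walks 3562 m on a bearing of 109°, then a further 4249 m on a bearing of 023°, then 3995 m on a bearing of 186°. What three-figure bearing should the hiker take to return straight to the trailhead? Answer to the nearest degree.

Leg 1 (109°, 3562 m): east 3562 sin 109° = 3367.94, north 3562 cos 109° = -1159.67
Leg 2 (023°, 4249 m): east 4249 sin 23° = 1660.22, north 4249 cos 23° = 3911.23
Leg 3 (186°, 3995 m): east 3995 sin 186° = -417.59, north 3995 cos 186° = -3973.11
Net displacement: 4610.56 east, -1221.56 north. Direction back to start is (-4610.56, 1221.56): bearing = atan2(-4610.56, 1221.56) mod 360° = 284.84° ≈ 285°.

285°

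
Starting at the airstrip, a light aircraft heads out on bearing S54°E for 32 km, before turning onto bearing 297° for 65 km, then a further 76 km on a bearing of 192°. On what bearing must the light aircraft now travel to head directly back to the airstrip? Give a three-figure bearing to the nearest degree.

037°

Leg 1 (S54°E, 32 km): east 32 sin 126° = 25.89, north 32 cos 126° = -18.81
Leg 2 (297°, 65 km): east 65 sin 297° = -57.92, north 65 cos 297° = 29.51
Leg 3 (192°, 76 km): east 76 sin 192° = -15.80, north 76 cos 192° = -74.34
Net displacement: -47.83 east, -63.64 north. Direction back to start is (47.83, 63.64): bearing = atan2(47.83, 63.64) mod 360° = 36.93° ≈ 037°.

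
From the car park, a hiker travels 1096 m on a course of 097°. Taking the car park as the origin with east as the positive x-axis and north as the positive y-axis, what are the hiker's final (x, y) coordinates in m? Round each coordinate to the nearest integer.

Leg 1 (097°, 1096 m): east 1096 sin 97° = 1087.83, north 1096 cos 97° = -133.57
Summing: 1087.83 m east, -133.57 m north → (1088, -134).

(1088, -134)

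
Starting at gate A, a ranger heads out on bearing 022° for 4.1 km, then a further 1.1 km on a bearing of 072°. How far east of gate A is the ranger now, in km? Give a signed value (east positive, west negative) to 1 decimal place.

Leg 1 (022°, 4.1 km): east 4.1 sin 22° = 1.54, north 4.1 cos 22° = 3.80
Leg 2 (072°, 1.1 km): east 1.1 sin 72° = 1.05, north 1.1 cos 72° = 0.34
Net east component: 2.58 km.

2.6 km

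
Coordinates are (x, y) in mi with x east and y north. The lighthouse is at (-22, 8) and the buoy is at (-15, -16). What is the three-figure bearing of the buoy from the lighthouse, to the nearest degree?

164°

Δeast = -15 − -22 = 7.00; Δnorth = -16 − 8 = -24.00.
Bearing = atan2(Δeast, Δnorth) mod 360° = 163.74° ≈ 164°.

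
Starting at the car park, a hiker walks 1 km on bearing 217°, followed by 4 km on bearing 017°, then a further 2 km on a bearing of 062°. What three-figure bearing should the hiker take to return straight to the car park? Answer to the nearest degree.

210°

Leg 1 (217°, 1 km): east 1 sin 217° = -0.60, north 1 cos 217° = -0.80
Leg 2 (017°, 4 km): east 4 sin 17° = 1.17, north 4 cos 17° = 3.83
Leg 3 (062°, 2 km): east 2 sin 62° = 1.77, north 2 cos 62° = 0.94
Net displacement: 2.33 east, 3.97 north. Direction back to start is (-2.33, -3.97): bearing = atan2(-2.33, -3.97) mod 360° = 210.48° ≈ 210°.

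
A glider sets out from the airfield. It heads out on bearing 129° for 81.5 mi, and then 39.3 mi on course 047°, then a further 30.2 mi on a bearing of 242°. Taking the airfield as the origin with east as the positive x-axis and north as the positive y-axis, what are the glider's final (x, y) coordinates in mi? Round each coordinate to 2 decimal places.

(65.41, -38.67)

Leg 1 (129°, 81.5 mi): east 81.5 sin 129° = 63.34, north 81.5 cos 129° = -51.29
Leg 2 (047°, 39.3 mi): east 39.3 sin 47° = 28.74, north 39.3 cos 47° = 26.80
Leg 3 (242°, 30.2 mi): east 30.2 sin 242° = -26.67, north 30.2 cos 242° = -14.18
Summing: 65.41 mi east, -38.67 mi north → (65.41, -38.67).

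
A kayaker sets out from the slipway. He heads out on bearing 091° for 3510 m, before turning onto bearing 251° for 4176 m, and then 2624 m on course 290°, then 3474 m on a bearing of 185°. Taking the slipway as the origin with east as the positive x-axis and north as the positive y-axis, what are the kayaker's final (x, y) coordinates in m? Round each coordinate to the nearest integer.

(-3208, -3984)

Leg 1 (091°, 3510 m): east 3510 sin 91° = 3509.47, north 3510 cos 91° = -61.26
Leg 2 (251°, 4176 m): east 4176 sin 251° = -3948.49, north 4176 cos 251° = -1359.57
Leg 3 (290°, 2624 m): east 2624 sin 290° = -2465.75, north 2624 cos 290° = 897.46
Leg 4 (185°, 3474 m): east 3474 sin 185° = -302.78, north 3474 cos 185° = -3460.78
Summing: -3207.55 m east, -3984.15 m north → (-3208, -3984).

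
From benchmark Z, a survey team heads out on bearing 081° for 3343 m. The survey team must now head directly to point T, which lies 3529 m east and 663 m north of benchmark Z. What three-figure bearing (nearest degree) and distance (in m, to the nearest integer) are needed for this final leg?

Leg 1 (081°, 3343 m): east 3343 sin 81° = 3301.84, north 3343 cos 81° = 522.96
Current position: (3301.84, 522.96). Target: (3529, 663). Remaining: Δeast = 227.16, Δnorth = 140.04.
Bearing = atan2(227.16, 140.04) mod 360° = 58.35°; distance = √((227.16)² + (140.04)²) = 266.855 m.

058°, 267 m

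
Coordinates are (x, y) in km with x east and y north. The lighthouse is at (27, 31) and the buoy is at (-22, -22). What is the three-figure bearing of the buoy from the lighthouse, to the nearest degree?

223°

Δeast = -22 − 27 = -49.00; Δnorth = -22 − 31 = -53.00.
Bearing = atan2(Δeast, Δnorth) mod 360° = 222.75° ≈ 223°.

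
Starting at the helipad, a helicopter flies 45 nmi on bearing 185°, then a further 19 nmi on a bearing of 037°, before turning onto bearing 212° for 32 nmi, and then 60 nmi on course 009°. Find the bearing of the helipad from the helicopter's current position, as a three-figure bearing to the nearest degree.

Leg 1 (185°, 45 nmi): east 45 sin 185° = -3.92, north 45 cos 185° = -44.83
Leg 2 (037°, 19 nmi): east 19 sin 37° = 11.43, north 19 cos 37° = 15.17
Leg 3 (212°, 32 nmi): east 32 sin 212° = -16.96, north 32 cos 212° = -27.14
Leg 4 (009°, 60 nmi): east 60 sin 9° = 9.39, north 60 cos 9° = 59.26
Net displacement: -0.06 east, 2.47 north. Direction back to start is (0.06, -2.47): bearing = atan2(0.06, -2.47) mod 360° = 178.63° ≈ 179°.

179°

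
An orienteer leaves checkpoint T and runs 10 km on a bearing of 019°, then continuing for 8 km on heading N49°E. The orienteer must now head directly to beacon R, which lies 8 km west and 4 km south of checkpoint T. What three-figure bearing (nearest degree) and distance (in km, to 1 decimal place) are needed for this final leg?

223°, 25.5 km

Leg 1 (019°, 10 km): east 10 sin 19° = 3.26, north 10 cos 19° = 9.46
Leg 2 (N49°E, 8 km): east 8 sin 49° = 6.04, north 8 cos 49° = 5.25
Current position: (9.29, 14.70). Target: (-8, -4). Remaining: Δeast = -17.29, Δnorth = -18.70.
Bearing = atan2(-17.29, -18.70) mod 360° = 222.76°; distance = √((-17.29)² + (-18.70)²) = 25.473 km.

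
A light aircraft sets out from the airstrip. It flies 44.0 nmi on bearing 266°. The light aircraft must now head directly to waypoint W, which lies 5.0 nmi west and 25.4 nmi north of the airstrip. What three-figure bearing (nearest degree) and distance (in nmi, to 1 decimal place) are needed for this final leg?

Leg 1 (266°, 44.0 nmi): east 44.0 sin 266° = -43.89, north 44.0 cos 266° = -3.07
Current position: (-43.89, -3.07). Target: (-5.0, 25.4). Remaining: Δeast = 38.89, Δnorth = 28.47.
Bearing = atan2(38.89, 28.47) mod 360° = 53.80°; distance = √((38.89)² + (28.47)²) = 48.199 nmi.

054°, 48.2 nmi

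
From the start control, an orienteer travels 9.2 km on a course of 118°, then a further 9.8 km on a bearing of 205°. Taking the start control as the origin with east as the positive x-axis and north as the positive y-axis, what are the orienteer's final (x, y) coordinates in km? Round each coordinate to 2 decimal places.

(3.98, -13.20)

Leg 1 (118°, 9.2 km): east 9.2 sin 118° = 8.12, north 9.2 cos 118° = -4.32
Leg 2 (205°, 9.8 km): east 9.8 sin 205° = -4.14, north 9.8 cos 205° = -8.88
Summing: 3.98 km east, -13.20 km north → (3.98, -13.20).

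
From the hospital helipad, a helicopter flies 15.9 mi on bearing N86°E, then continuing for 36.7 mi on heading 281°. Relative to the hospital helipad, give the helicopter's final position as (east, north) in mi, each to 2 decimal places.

(-20.16, 8.11)

Leg 1 (N86°E, 15.9 mi): east 15.9 sin 86° = 15.86, north 15.9 cos 86° = 1.11
Leg 2 (281°, 36.7 mi): east 36.7 sin 281° = -36.03, north 36.7 cos 281° = 7.00
Summing: -20.16 mi east, 8.11 mi north → (-20.16, 8.11).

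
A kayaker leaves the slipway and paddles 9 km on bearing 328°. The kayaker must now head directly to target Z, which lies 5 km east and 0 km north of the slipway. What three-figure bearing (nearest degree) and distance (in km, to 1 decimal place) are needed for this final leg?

128°, 12.4 km

Leg 1 (328°, 9 km): east 9 sin 328° = -4.77, north 9 cos 328° = 7.63
Current position: (-4.77, 7.63). Target: (5, 0). Remaining: Δeast = 9.77, Δnorth = -7.63.
Bearing = atan2(9.77, -7.63) mod 360° = 128.00°; distance = √((9.77)² + (-7.63)²) = 12.397 km.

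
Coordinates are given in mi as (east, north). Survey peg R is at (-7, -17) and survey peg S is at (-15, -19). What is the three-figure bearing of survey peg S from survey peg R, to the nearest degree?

256°

Δeast = -15 − -7 = -8.00; Δnorth = -19 − -17 = -2.00.
Bearing = atan2(Δeast, Δnorth) mod 360° = 255.96° ≈ 256°.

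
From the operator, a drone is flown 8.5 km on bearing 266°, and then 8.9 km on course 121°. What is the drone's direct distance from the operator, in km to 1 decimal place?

Leg 1 (266°, 8.5 km): east 8.5 sin 266° = -8.48, north 8.5 cos 266° = -0.59
Leg 2 (121°, 8.9 km): east 8.9 sin 121° = 7.63, north 8.9 cos 121° = -4.58
Net: -0.85 east, -5.18 north. Distance = √((-0.85)² + (-5.18)²) = 5.246 km.

5.2 km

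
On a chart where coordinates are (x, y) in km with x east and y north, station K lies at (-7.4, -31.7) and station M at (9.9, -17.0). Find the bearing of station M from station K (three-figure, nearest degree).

050°

Δeast = 9.9 − -7.4 = 17.30; Δnorth = -17.0 − -31.7 = 14.70.
Bearing = atan2(Δeast, Δnorth) mod 360° = 49.65° ≈ 050°.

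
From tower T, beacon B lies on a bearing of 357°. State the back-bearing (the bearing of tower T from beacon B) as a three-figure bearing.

Back-bearing = 357° − 180° = 177°.

177°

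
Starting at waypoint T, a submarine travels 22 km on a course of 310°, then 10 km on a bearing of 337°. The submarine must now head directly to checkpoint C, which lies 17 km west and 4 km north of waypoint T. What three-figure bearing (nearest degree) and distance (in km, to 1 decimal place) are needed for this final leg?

169°, 19.7 km

Leg 1 (310°, 22 km): east 22 sin 310° = -16.85, north 22 cos 310° = 14.14
Leg 2 (337°, 10 km): east 10 sin 337° = -3.91, north 10 cos 337° = 9.21
Current position: (-20.76, 23.35). Target: (-17, 4). Remaining: Δeast = 3.76, Δnorth = -19.35.
Bearing = atan2(3.76, -19.35) mod 360° = 169.00°; distance = √((3.76)² + (-19.35)²) = 19.708 km.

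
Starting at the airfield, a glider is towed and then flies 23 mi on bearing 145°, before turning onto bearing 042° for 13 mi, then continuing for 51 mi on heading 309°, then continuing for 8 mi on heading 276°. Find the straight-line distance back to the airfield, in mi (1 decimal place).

Leg 1 (145°, 23 mi): east 23 sin 145° = 13.19, north 23 cos 145° = -18.84
Leg 2 (042°, 13 mi): east 13 sin 42° = 8.70, north 13 cos 42° = 9.66
Leg 3 (309°, 51 mi): east 51 sin 309° = -39.63, north 51 cos 309° = 32.10
Leg 4 (276°, 8 mi): east 8 sin 276° = -7.96, north 8 cos 276° = 0.84
Net: -25.70 east, 23.75 north. Distance = √((-25.70)² + (23.75)²) = 34.995 mi.

35.0 mi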